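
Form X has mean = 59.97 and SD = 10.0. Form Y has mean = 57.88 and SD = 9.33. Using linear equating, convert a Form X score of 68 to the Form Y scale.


slope = SD_Y / SD_X = 9.33 / 10.0 ~ 0.933
intercept = mean_Y - slope * mean_X = 57.88 - (9.33 / 10.0) * 59.97 ~ 1.928
Y = slope * X + intercept. To avoid rounding drift from the rounded slope/intercept, evaluate the equivalent form Y = mean_Y + SD_Y * (X - mean_X) / SD_X at full precision:
Y = 57.88 + 9.33 * (68 - 59.97) / 10.0
Y = 57.88 + 9.33 * 8.03 / 10.0
Y = 57.88 + 74.9199 / 10.0
Y = 57.88 + 7.492
Y = 65.372

65.372


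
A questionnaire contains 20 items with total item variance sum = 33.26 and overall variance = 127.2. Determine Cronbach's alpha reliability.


alpha = (k/(k-1)) * (1 - sum(si^2)/s_total^2)
= (20/19) * (1 - 33.26/127.2)
alpha = 0.7774

0.7774


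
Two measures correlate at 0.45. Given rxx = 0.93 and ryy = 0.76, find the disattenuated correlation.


r_corrected = rxy / sqrt(rxx * ryy)
= 0.45 / sqrt(0.93 * 0.76)
= 0.45 / sqrt(0.7068)
= 0.45 / 0.840714
r_corrected = 0.5353

0.5353


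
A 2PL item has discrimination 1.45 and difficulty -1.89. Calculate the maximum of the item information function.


For 2PL, max info at theta = b = -1.89
I_max = a^2 / 4 = 1.45^2 / 4
= 2.1025 / 4
I_max = 0.5256

0.5256


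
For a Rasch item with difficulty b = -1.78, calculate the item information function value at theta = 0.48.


P = 1/(1+exp(-(0.48--1.78))) = 0.9055
I = P*(1-P) = 0.9055 * 0.0945
I = 0.0856

0.0856


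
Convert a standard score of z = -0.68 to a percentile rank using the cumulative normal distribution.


CDF(z) = 0.5 * (1 + erf(z/sqrt(2)))
erf(-0.4808) = -0.5035
CDF = 0.2483
Percentile rank = 0.2483 * 100 = 24.83

24.83


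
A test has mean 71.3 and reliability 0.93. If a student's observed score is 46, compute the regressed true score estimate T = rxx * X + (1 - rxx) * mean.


T_est = rxx * X + (1 - rxx) * mean
T_est = 0.93 * 46 + 0.07 * 71.3
T_est = 42.78 + 4.991
T_est = 47.771

47.771


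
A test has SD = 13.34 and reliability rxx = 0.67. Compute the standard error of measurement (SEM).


SEM = SD * sqrt(1 - rxx)
SEM = 13.34 * sqrt(1 - 0.67)
SEM = 13.34 * sqrt(0.33) = 13.34 * 0.574456
SEM = 7.6632

7.6632


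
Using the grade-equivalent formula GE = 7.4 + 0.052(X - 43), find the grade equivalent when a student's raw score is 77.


raw - median = 77 - 43 = 34
slope * diff = 0.052 * 34 = 1.768
GE = 7.4 + 1.768
GE = 9.168

9.168


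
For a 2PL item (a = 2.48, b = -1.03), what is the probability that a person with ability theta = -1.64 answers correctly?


a*(theta - b) = 2.48 * (-1.64 - -1.03) = -1.5128
exp(--1.5128) = 4.5394
P = 1 / (1 + 4.5394)
P = 0.1805

0.1805


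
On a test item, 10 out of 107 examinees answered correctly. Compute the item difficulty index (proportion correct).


Item difficulty p = number correct / total examinees
p = 10 / 107
p = 0.0935

0.0935


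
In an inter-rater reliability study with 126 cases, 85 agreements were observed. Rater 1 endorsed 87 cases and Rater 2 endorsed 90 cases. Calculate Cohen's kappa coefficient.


P_o = 85/126 = 0.674603
P_e = (87*90 + 39*36) / 15876 = 0.581633
kappa = (P_o - P_e) / (1 - P_e)
kappa = (0.674603 - 0.581633) / (1 - 0.581633)
kappa = 0.2222

0.2222


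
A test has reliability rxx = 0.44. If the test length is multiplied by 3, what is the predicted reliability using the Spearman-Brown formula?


r_new = (n * rxx) / (1 + (n-1) * rxx)
r_new = (3 * 0.44) / (1 + 2 * 0.44)
r_new = 1.32 / 1.88
r_new = 0.7021

0.7021


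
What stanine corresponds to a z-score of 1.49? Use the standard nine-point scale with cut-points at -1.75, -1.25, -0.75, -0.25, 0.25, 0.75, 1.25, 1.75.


Stanine boundaries: [-1.75, -1.25, -0.75, -0.25, 0.25, 0.75, 1.25, 1.75]
z = 1.49
Check each boundary:
  z >= -1.75 -> could be stanine 2
  z >= -1.25 -> could be stanine 3
  z >= -0.75 -> could be stanine 4
  z >= -0.25 -> could be stanine 5
  z >= 0.25 -> could be stanine 6
  z >= 0.75 -> could be stanine 7
  z >= 1.25 -> could be stanine 8
  z < 1.75
Highest qualifying boundary gives stanine = 8

8


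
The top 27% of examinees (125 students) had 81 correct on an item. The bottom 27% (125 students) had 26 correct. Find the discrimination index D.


p_upper = 81/125 = 0.648
p_lower = 26/125 = 0.208
D = 0.648 - 0.208 = 0.44

0.44


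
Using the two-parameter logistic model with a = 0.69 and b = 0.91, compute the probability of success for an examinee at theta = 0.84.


a*(theta - b) = 0.69 * (0.84 - 0.91) = -0.0483
exp(--0.0483) = 1.0495
P = 1 / (1 + 1.0495)
P = 0.4879

0.4879


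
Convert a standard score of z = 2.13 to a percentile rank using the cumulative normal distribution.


CDF(z) = 0.5 * (1 + erf(z/sqrt(2)))
erf(1.5061) = 0.9668
CDF = 0.9834
Percentile rank = 0.9834 * 100 = 98.34

98.34


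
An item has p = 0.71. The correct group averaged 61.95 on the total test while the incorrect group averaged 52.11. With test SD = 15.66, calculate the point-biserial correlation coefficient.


q = 1 - p = 0.29
rpb = ((M1 - M0) / SD) * sqrt(p * q)
rpb = ((61.95 - 52.11) / 15.66) * sqrt(0.71 * 0.29)
rpb = 0.2851

0.2851


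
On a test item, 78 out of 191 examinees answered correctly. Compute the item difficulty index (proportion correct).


Item difficulty p = number correct / total examinees
p = 78 / 191
p = 0.4084

0.4084


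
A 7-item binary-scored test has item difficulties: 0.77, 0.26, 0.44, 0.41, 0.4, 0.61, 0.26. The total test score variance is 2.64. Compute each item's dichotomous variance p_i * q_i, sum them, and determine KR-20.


For each item, compute p_i * q_i:
  Item 1: 0.77 * 0.23 = 0.1771
  Item 2: 0.26 * 0.74 = 0.1924
  Item 3: 0.44 * 0.56 = 0.2464
  Item 4: 0.41 * 0.59 = 0.2419
  Item 5: 0.4 * 0.6 = 0.24
  Item 6: 0.61 * 0.39 = 0.2379
  Item 7: 0.26 * 0.74 = 0.1924
Sum(p_i * q_i) = 0.1771 + 0.1924 + 0.2464 + 0.2419 + 0.24 + 0.2379 + 0.1924 = 1.5281
KR-20 = (k/(k-1)) * (1 - Sum(p_i*q_i) / Var_total)
= (7/6) * (1 - 1.5281/2.64)
= 1.1667 * 0.4212
KR-20 = 0.4914

0.4914


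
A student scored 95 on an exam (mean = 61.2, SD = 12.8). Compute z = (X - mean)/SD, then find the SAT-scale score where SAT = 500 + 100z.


z = (X - mean) / SD = (95 - 61.2) / 12.8
z = 33.8 / 12.8
z = 2.6406
SAT-scale = SAT = 500 + 100z
Carry z at full precision (z = 33.8 / 12.8) into the conversion:
SAT-scale = 500 + 100 * (33.8 / 12.8) = 500 + 3380 / 12.8
SAT-scale = 500 + 264.0625
SAT-scale = 764.0625

764.0625


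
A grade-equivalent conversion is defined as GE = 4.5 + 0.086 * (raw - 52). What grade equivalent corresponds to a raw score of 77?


raw - median = 77 - 52 = 25
slope * diff = 0.086 * 25 = 2.15
GE = 4.5 + 2.15
GE = 6.65

6.65


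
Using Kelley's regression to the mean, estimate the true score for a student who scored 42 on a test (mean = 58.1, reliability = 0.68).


T_est = rxx * X + (1 - rxx) * mean
T_est = 0.68 * 42 + 0.32 * 58.1
T_est = 28.56 + 18.592
T_est = 47.152

47.152


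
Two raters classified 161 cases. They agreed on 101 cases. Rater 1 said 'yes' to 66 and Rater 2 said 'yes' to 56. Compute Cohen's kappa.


P_o = 101/161 = 0.627329
P_e = (66*56 + 95*105) / 25921 = 0.52741
kappa = (P_o - P_e) / (1 - P_e)
kappa = (0.627329 - 0.52741) / (1 - 0.52741)
kappa = 0.2114

0.2114


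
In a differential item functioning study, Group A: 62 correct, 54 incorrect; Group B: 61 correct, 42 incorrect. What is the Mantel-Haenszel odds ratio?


Odds_A = 62/54 = 1.1481
Odds_B = 61/42 = 1.4524
OR = Odds_A / Odds_B = 1.1481 / 1.4524
Exactly, OR = (62 * 42) / (54 * 61) = 2604 / 3294
OR = 0.7905

0.7905


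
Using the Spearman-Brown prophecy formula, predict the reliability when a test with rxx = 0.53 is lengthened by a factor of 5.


r_new = (n * rxx) / (1 + (n-1) * rxx)
r_new = (5 * 0.53) / (1 + 4 * 0.53)
r_new = 2.65 / 3.12
r_new = 0.8494

0.8494


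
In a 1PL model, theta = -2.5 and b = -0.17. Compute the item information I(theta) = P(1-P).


P = 1/(1+exp(-(-2.5--0.17))) = 0.0887
I = P*(1-P) = 0.0887 * 0.9113
I = 0.0808

0.0808


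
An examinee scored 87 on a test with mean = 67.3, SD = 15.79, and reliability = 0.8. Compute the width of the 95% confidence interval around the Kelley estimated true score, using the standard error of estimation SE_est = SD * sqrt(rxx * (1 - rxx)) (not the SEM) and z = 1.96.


True score estimate = 0.8*87 + 0.2*67.3 = 83.06
SE_est = SD * sqrt(rxx * (1 - rxx)) = 15.79 * sqrt(0.8 * 0.2) = 15.79 * sqrt(0.16) = 6.316
CI = T_est +/- z * SE_est, so width = 2 * z * SE_est = 2 * 1.96 * 6.316
Width = 24.7587

24.7587


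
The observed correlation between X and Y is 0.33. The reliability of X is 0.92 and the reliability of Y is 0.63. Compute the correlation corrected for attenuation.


r_corrected = rxy / sqrt(rxx * ryy)
= 0.33 / sqrt(0.92 * 0.63)
= 0.33 / sqrt(0.5796)
= 0.33 / 0.761315
r_corrected = 0.4335

0.4335


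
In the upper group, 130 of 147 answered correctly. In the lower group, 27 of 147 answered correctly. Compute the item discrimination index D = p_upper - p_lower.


p_upper = 130/147 = 0.8844
p_lower = 27/147 = 0.1837
D = 0.8844 - 0.1837 = 0.7007

0.7007


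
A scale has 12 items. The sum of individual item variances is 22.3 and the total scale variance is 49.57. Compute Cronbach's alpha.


alpha = (k/(k-1)) * (1 - sum(si^2)/s_total^2)
= (12/11) * (1 - 22.3/49.57)
alpha = 0.6001

0.6001


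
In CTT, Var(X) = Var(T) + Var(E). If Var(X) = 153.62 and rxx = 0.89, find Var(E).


var_true = rxx * var_obs = 0.89 * 153.62 = 136.7218
var_error = var_obs - var_true
var_error = 153.62 - 136.7218
var_error = 16.8982

16.8982


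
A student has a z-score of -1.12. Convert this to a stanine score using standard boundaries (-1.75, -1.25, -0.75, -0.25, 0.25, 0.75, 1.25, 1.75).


Stanine boundaries: [-1.75, -1.25, -0.75, -0.25, 0.25, 0.75, 1.25, 1.75]
z = -1.12
Check each boundary:
  z >= -1.75 -> could be stanine 2
  z >= -1.25 -> could be stanine 3
  z < -0.75
  z < -0.25
  z < 0.25
  z < 0.75
  z < 1.25
  z < 1.75
Highest qualifying boundary gives stanine = 3

3


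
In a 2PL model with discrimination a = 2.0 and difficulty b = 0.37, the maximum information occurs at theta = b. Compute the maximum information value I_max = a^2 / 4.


For 2PL, max info at theta = b = 0.37
I_max = a^2 / 4 = 2.0^2 / 4
= 4.0 / 4
I_max = 1.0

1.0


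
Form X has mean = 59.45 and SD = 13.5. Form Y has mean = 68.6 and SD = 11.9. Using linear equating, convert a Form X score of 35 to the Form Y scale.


slope = SD_Y / SD_X = 11.9 / 13.5 ~ 0.8815
intercept = mean_Y - slope * mean_X = 68.6 - (11.9 / 13.5) * 59.45 ~ 16.1959
Y = slope * X + intercept. To avoid rounding drift from the rounded slope/intercept, evaluate the equivalent form Y = mean_Y + SD_Y * (X - mean_X) / SD_X at full precision:
Y = 68.6 + 11.9 * (35 - 59.45) / 13.5
Y = 68.6 - 11.9 * 24.45 / 13.5
Y = 68.6 - 290.955 / 13.5
Y = 68.6 - 21.5522
Y = 47.0478

47.0478


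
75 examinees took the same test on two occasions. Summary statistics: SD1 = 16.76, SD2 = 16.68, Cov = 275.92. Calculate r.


r = cov(X,Y) / (SD_X * SD_Y)
r = 275.92 / (16.76 * 16.68)
r = 275.92 / 279.5568
r = 0.987

0.987


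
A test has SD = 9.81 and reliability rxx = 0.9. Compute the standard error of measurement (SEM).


SEM = SD * sqrt(1 - rxx)
SEM = 9.81 * sqrt(1 - 0.9)
SEM = 9.81 * sqrt(0.1) = 9.81 * 0.316228
SEM = 3.1022

3.1022


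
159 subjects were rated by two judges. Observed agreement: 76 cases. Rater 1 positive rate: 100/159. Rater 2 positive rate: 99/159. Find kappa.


P_o = 76/159 = 0.477987
P_e = (100*99 + 59*60) / 25281 = 0.531625
kappa = (P_o - P_e) / (1 - P_e)
kappa = (0.477987 - 0.531625) / (1 - 0.531625)
kappa = -0.1145

-0.1145


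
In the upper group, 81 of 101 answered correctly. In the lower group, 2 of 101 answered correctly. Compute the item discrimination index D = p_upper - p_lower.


p_upper = 81/101 = 0.802
p_lower = 2/101 = 0.0198
D = 0.802 - 0.0198 = 0.7822

0.7822


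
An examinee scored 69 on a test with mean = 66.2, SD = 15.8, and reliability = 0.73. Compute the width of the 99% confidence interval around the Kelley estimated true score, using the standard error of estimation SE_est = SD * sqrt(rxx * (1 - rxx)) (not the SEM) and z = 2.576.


True score estimate = 0.73*69 + 0.27*66.2 = 68.244
SE_est = SD * sqrt(rxx * (1 - rxx)) = 15.8 * sqrt(0.73 * 0.27) = 15.8 * sqrt(0.1971) = 7.014559
CI = T_est +/- z * SE_est, so width = 2 * z * SE_est = 2 * 2.576 * 7.014559
Width = 36.139

36.139


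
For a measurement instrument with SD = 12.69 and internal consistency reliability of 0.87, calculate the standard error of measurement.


SEM = SD * sqrt(1 - rxx)
SEM = 12.69 * sqrt(1 - 0.87)
SEM = 12.69 * sqrt(0.13) = 12.69 * 0.360555
SEM = 4.5754

4.5754


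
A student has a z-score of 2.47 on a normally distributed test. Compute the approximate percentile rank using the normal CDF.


CDF(z) = 0.5 * (1 + erf(z/sqrt(2)))
erf(1.7466) = 0.9865
CDF = 0.9932
Percentile rank = 0.9932 * 100 = 99.32

99.32


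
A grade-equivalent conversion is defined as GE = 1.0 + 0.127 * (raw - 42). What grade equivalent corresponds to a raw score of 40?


raw - median = 40 - 42 = -2
slope * diff = 0.127 * -2 = -0.254
GE = 1.0 + -0.254
GE = 0.746

0.746


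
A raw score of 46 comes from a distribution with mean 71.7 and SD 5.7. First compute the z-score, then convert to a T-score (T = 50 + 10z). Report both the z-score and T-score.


z = (X - mean) / SD = (46 - 71.7) / 5.7
z = -25.7 / 5.7
z = -4.5088
T-score = T = 50 + 10z
Carry z at full precision (z = -25.7 / 5.7) into the conversion:
T-score = 50 + 10 * (-25.7 / 5.7) = 50 + -257 / 5.7
T-score = 50 + -45.0877
T-score = 4.9123

4.9123


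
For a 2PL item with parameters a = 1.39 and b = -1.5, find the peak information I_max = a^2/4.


For 2PL, max info at theta = b = -1.5
I_max = a^2 / 4 = 1.39^2 / 4
= 1.9321 / 4
I_max = 0.483

0.483


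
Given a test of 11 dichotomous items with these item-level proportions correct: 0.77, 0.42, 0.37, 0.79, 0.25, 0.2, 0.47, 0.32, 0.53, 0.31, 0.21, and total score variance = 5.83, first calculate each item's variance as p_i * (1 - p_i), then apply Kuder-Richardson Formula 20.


For each item, compute p_i * q_i:
  Item 1: 0.77 * 0.23 = 0.1771
  Item 2: 0.42 * 0.58 = 0.2436
  Item 3: 0.37 * 0.63 = 0.2331
  Item 4: 0.79 * 0.21 = 0.1659
  Item 5: 0.25 * 0.75 = 0.1875
  Item 6: 0.2 * 0.8 = 0.16
  Item 7: 0.47 * 0.53 = 0.2491
  Item 8: 0.32 * 0.68 = 0.2176
  Item 9: 0.53 * 0.47 = 0.2491
  Item 10: 0.31 * 0.69 = 0.2139
  Item 11: 0.21 * 0.79 = 0.1659
Sum(p_i * q_i) = 0.1771 + 0.2436 + 0.2331 + 0.1659 + 0.1875 + 0.16 + 0.2491 + 0.2176 + 0.2491 + 0.2139 + 0.1659 = 2.2628
KR-20 = (k/(k-1)) * (1 - Sum(p_i*q_i) / Var_total)
= (11/10) * (1 - 2.2628/5.83)
= 1.1 * 0.6119
KR-20 = 0.6731

0.6731


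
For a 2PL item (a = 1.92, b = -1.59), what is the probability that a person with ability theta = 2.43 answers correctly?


a*(theta - b) = 1.92 * (2.43 - -1.59) = 7.7184
exp(-7.7184) = 0.0004
P = 1 / (1 + 0.0004)
P = 0.9996

0.9996


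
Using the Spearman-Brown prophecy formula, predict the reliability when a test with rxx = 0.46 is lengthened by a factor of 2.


r_new = (n * rxx) / (1 + (n-1) * rxx)
r_new = (2 * 0.46) / (1 + 1 * 0.46)
r_new = 0.92 / 1.46
r_new = 0.6301

0.6301


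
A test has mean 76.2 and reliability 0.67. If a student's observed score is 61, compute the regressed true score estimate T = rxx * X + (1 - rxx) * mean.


T_est = rxx * X + (1 - rxx) * mean
T_est = 0.67 * 61 + 0.33 * 76.2
T_est = 40.87 + 25.146
T_est = 66.016

66.016


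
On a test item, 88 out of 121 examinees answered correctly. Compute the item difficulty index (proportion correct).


Item difficulty p = number correct / total examinees
p = 88 / 121
p = 0.7273

0.7273


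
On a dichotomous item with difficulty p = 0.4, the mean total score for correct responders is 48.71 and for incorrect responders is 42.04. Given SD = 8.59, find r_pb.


q = 1 - p = 0.6
rpb = ((M1 - M0) / SD) * sqrt(p * q)
rpb = ((48.71 - 42.04) / 8.59) * sqrt(0.4 * 0.6)
rpb = 0.3804

0.3804


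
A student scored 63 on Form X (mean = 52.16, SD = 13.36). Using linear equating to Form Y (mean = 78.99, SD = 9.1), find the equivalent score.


slope = SD_Y / SD_X = 9.1 / 13.36 ~ 0.6811
intercept = mean_Y - slope * mean_X = 78.99 - (9.1 / 13.36) * 52.16 ~ 43.4619
Y = slope * X + intercept. To avoid rounding drift from the rounded slope/intercept, evaluate the equivalent form Y = mean_Y + SD_Y * (X - mean_X) / SD_X at full precision:
Y = 78.99 + 9.1 * (63 - 52.16) / 13.36
Y = 78.99 + 9.1 * 10.84 / 13.36
Y = 78.99 + 98.644 / 13.36
Y = 78.99 + 7.3835
Y = 86.3735

86.3735


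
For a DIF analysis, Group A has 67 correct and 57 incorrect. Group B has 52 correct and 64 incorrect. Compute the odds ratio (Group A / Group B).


Odds_A = 67/57 = 1.1754
Odds_B = 52/64 = 0.8125
OR = Odds_A / Odds_B = 1.1754 / 0.8125
Exactly, OR = (67 * 64) / (57 * 52) = 4288 / 2964
OR = 1.4467

1.4467


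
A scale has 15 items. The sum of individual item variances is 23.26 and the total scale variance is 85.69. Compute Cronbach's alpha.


alpha = (k/(k-1)) * (1 - sum(si^2)/s_total^2)
= (15/14) * (1 - 23.26/85.69)
alpha = 0.7806

0.7806


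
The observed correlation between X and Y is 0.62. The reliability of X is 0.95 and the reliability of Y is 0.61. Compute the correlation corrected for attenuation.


r_corrected = rxy / sqrt(rxx * ryy)
= 0.62 / sqrt(0.95 * 0.61)
= 0.62 / sqrt(0.5795)
= 0.62 / 0.761249
r_corrected = 0.8145

0.8145


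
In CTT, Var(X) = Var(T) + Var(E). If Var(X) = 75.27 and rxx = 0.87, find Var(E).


var_true = rxx * var_obs = 0.87 * 75.27 = 65.4849
var_error = var_obs - var_true
var_error = 75.27 - 65.4849
var_error = 9.7851

9.7851


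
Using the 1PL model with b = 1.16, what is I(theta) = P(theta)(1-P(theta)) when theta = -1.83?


P = 1/(1+exp(-(-1.83-1.16))) = 0.0479
I = P*(1-P) = 0.0479 * 0.9521
I = 0.0456

0.0456


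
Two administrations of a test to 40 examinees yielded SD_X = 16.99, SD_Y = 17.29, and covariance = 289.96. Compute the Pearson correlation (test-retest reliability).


r = cov(X,Y) / (SD_X * SD_Y)
r = 289.96 / (16.99 * 17.29)
r = 289.96 / 293.7571
r = 0.9871

0.9871


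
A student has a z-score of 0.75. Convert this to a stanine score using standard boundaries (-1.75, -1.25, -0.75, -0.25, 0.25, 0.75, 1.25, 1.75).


Stanine boundaries: [-1.75, -1.25, -0.75, -0.25, 0.25, 0.75, 1.25, 1.75]
z = 0.75
Check each boundary:
  z >= -1.75 -> could be stanine 2
  z >= -1.25 -> could be stanine 3
  z >= -0.75 -> could be stanine 4
  z >= -0.25 -> could be stanine 5
  z >= 0.25 -> could be stanine 6
  z >= 0.75 -> could be stanine 7
  z < 1.25
  z < 1.75
Highest qualifying boundary gives stanine = 7

7


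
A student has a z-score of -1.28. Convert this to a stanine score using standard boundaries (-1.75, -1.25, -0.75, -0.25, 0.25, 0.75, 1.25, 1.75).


Stanine boundaries: [-1.75, -1.25, -0.75, -0.25, 0.25, 0.75, 1.25, 1.75]
z = -1.28
Check each boundary:
  z >= -1.75 -> could be stanine 2
  z < -1.25
  z < -0.75
  z < -0.25
  z < 0.25
  z < 0.75
  z < 1.25
  z < 1.75
Highest qualifying boundary gives stanine = 2

2


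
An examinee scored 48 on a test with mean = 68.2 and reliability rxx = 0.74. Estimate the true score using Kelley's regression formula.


T_est = rxx * X + (1 - rxx) * mean
T_est = 0.74 * 48 + 0.26 * 68.2
T_est = 35.52 + 17.732
T_est = 53.252

53.252


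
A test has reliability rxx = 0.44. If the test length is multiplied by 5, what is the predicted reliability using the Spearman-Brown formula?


r_new = (n * rxx) / (1 + (n-1) * rxx)
r_new = (5 * 0.44) / (1 + 4 * 0.44)
r_new = 2.2 / 2.76
r_new = 0.7971

0.7971


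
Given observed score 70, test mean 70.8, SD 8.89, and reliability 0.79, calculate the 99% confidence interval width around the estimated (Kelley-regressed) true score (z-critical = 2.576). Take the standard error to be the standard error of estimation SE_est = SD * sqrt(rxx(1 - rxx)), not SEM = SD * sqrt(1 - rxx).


True score estimate = 0.79*70 + 0.21*70.8 = 70.168
SE_est = SD * sqrt(rxx * (1 - rxx)) = 8.89 * sqrt(0.79 * 0.21) = 8.89 * sqrt(0.1659) = 3.62097
CI = T_est +/- z * SE_est, so width = 2 * z * SE_est = 2 * 2.576 * 3.62097
Width = 18.6552

18.6552


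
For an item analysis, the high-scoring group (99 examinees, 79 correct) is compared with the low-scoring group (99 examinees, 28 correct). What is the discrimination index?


p_upper = 79/99 = 0.798
p_lower = 28/99 = 0.2828
D = 0.798 - 0.2828 = 0.5152

0.5152


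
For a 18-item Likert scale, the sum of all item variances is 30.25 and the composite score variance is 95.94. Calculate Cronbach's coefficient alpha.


alpha = (k/(k-1)) * (1 - sum(si^2)/s_total^2)
= (18/17) * (1 - 30.25/95.94)
alpha = 0.725

0.725


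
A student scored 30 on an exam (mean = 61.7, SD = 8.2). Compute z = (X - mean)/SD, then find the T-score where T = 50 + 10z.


z = (X - mean) / SD = (30 - 61.7) / 8.2
z = -31.7 / 8.2
z = -3.8659
T-score = T = 50 + 10z
Carry z at full precision (z = -31.7 / 8.2) into the conversion:
T-score = 50 + 10 * (-31.7 / 8.2) = 50 + -317 / 8.2
T-score = 50 + -38.6585
T-score = 11.3415

11.3415


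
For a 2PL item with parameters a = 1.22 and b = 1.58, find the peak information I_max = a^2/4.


For 2PL, max info at theta = b = 1.58
I_max = a^2 / 4 = 1.22^2 / 4
= 1.4884 / 4
I_max = 0.3721

0.3721


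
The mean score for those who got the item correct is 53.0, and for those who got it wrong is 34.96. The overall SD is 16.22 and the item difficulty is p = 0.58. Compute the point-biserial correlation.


q = 1 - p = 0.42
rpb = ((M1 - M0) / SD) * sqrt(p * q)
rpb = ((53.0 - 34.96) / 16.22) * sqrt(0.58 * 0.42)
rpb = 0.5489

0.5489


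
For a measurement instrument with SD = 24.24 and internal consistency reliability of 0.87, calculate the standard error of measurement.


SEM = SD * sqrt(1 - rxx)
SEM = 24.24 * sqrt(1 - 0.87)
SEM = 24.24 * sqrt(0.13) = 24.24 * 0.360555
SEM = 8.7399

8.7399


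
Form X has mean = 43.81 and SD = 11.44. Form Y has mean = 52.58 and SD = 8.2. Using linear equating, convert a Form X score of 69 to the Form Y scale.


slope = SD_Y / SD_X = 8.2 / 11.44 ~ 0.7168
intercept = mean_Y - slope * mean_X = 52.58 - (8.2 / 11.44) * 43.81 ~ 21.1777
Y = slope * X + intercept. To avoid rounding drift from the rounded slope/intercept, evaluate the equivalent form Y = mean_Y + SD_Y * (X - mean_X) / SD_X at full precision:
Y = 52.58 + 8.2 * (69 - 43.81) / 11.44
Y = 52.58 + 8.2 * 25.19 / 11.44
Y = 52.58 + 206.558 / 11.44
Y = 52.58 + 18.0558
Y = 70.6358

70.6358


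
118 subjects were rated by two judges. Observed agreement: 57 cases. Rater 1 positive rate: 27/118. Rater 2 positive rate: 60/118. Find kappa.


P_o = 57/118 = 0.483051
P_e = (27*60 + 91*58) / 13924 = 0.495404
kappa = (P_o - P_e) / (1 - P_e)
kappa = (0.483051 - 0.495404) / (1 - 0.495404)
kappa = -0.0245

-0.0245


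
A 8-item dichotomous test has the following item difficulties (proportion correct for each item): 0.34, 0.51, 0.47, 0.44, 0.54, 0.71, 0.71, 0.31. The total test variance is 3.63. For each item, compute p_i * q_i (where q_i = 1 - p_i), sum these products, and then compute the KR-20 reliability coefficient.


For each item, compute p_i * q_i:
  Item 1: 0.34 * 0.66 = 0.2244
  Item 2: 0.51 * 0.49 = 0.2499
  Item 3: 0.47 * 0.53 = 0.2491
  Item 4: 0.44 * 0.56 = 0.2464
  Item 5: 0.54 * 0.46 = 0.2484
  Item 6: 0.71 * 0.29 = 0.2059
  Item 7: 0.71 * 0.29 = 0.2059
  Item 8: 0.31 * 0.69 = 0.2139
Sum(p_i * q_i) = 0.2244 + 0.2499 + 0.2491 + 0.2464 + 0.2484 + 0.2059 + 0.2059 + 0.2139 = 1.8439
KR-20 = (k/(k-1)) * (1 - Sum(p_i*q_i) / Var_total)
= (8/7) * (1 - 1.8439/3.63)
= 1.1429 * 0.492
KR-20 = 0.5623

0.5623


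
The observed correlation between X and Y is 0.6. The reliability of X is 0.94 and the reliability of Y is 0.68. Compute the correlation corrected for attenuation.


r_corrected = rxy / sqrt(rxx * ryy)
= 0.6 / sqrt(0.94 * 0.68)
= 0.6 / sqrt(0.6392)
= 0.6 / 0.7995
r_corrected = 0.7505

0.7505


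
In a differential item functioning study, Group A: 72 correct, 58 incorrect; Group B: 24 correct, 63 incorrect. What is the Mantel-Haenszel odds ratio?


Odds_A = 72/58 = 1.2414
Odds_B = 24/63 = 0.381
OR = Odds_A / Odds_B = 1.2414 / 0.381
Exactly, OR = (72 * 63) / (58 * 24) = 4536 / 1392
OR = 3.2586

3.2586


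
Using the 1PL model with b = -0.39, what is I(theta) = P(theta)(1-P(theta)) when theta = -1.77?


P = 1/(1+exp(-(-1.77--0.39))) = 0.201
I = P*(1-P) = 0.201 * 0.799
I = 0.1606

0.1606


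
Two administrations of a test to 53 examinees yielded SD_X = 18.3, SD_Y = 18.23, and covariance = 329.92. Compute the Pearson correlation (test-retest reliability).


r = cov(X,Y) / (SD_X * SD_Y)
r = 329.92 / (18.3 * 18.23)
r = 329.92 / 333.609
r = 0.9889

0.9889


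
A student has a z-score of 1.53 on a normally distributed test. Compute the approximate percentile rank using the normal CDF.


CDF(z) = 0.5 * (1 + erf(z/sqrt(2)))
erf(1.0819) = 0.874
CDF = 0.937
Percentile rank = 0.937 * 100 = 93.7

93.7


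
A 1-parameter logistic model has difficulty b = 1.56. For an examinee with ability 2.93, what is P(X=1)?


theta - b = 2.93 - 1.56 = 1.37
exp(-(theta - b)) = exp(-1.37) = 0.2541
P = 1 / (1 + 0.2541)
P = 0.7974

0.7974


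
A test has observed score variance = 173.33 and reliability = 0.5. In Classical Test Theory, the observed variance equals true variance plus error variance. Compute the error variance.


var_true = rxx * var_obs = 0.5 * 173.33 = 86.665
var_error = var_obs - var_true
var_error = 173.33 - 86.665
var_error = 86.665

86.665


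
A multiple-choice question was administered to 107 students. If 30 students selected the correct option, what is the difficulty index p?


Item difficulty p = number correct / total examinees
p = 30 / 107
p = 0.2804

0.2804


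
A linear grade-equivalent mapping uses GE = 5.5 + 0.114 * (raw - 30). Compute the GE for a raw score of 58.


raw - median = 58 - 30 = 28
slope * diff = 0.114 * 28 = 3.192
GE = 5.5 + 3.192
GE = 8.692

8.692


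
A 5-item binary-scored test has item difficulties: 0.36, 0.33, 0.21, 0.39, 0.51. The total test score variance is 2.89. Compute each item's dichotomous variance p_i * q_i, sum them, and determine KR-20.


For each item, compute p_i * q_i:
  Item 1: 0.36 * 0.64 = 0.2304
  Item 2: 0.33 * 0.67 = 0.2211
  Item 3: 0.21 * 0.79 = 0.1659
  Item 4: 0.39 * 0.61 = 0.2379
  Item 5: 0.51 * 0.49 = 0.2499
Sum(p_i * q_i) = 0.2304 + 0.2211 + 0.1659 + 0.2379 + 0.2499 = 1.1052
KR-20 = (k/(k-1)) * (1 - Sum(p_i*q_i) / Var_total)
= (5/4) * (1 - 1.1052/2.89)
= 1.25 * 0.6176
KR-20 = 0.772

0.772


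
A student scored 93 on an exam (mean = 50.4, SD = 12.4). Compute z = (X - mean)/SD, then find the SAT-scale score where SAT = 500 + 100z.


z = (X - mean) / SD = (93 - 50.4) / 12.4
z = 42.6 / 12.4
z = 3.4355
SAT-scale = SAT = 500 + 100z
Carry z at full precision (z = 42.6 / 12.4) into the conversion:
SAT-scale = 500 + 100 * (42.6 / 12.4) = 500 + 4260 / 12.4
SAT-scale = 500 + 343.5484
SAT-scale = 843.5484

843.5484


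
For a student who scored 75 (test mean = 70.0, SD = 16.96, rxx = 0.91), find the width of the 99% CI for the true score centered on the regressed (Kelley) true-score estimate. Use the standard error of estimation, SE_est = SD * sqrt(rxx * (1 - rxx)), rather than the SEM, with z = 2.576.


True score estimate = 0.91*75 + 0.09*70.0 = 74.55
SE_est = SD * sqrt(rxx * (1 - rxx)) = 16.96 * sqrt(0.91 * 0.09) = 16.96 * sqrt(0.0819) = 4.853643
CI = T_est +/- z * SE_est, so width = 2 * z * SE_est = 2 * 2.576 * 4.853643
Width = 25.006

25.006


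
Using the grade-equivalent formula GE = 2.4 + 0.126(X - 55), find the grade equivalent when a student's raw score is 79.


raw - median = 79 - 55 = 24
slope * diff = 0.126 * 24 = 3.024
GE = 2.4 + 3.024
GE = 5.424

5.424


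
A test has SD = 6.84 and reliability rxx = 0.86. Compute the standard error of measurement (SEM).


SEM = SD * sqrt(1 - rxx)
SEM = 6.84 * sqrt(1 - 0.86)
SEM = 6.84 * sqrt(0.14) = 6.84 * 0.374166
SEM = 2.5593

2.5593


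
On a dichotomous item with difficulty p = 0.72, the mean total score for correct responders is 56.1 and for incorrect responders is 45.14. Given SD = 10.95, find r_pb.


q = 1 - p = 0.28
rpb = ((M1 - M0) / SD) * sqrt(p * q)
rpb = ((56.1 - 45.14) / 10.95) * sqrt(0.72 * 0.28)
rpb = 0.4494

0.4494


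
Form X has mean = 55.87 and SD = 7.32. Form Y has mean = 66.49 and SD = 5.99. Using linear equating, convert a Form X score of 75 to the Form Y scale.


slope = SD_Y / SD_X = 5.99 / 7.32 ~ 0.8183
intercept = mean_Y - slope * mean_X = 66.49 - (5.99 / 7.32) * 55.87 ~ 20.7712
Y = slope * X + intercept. To avoid rounding drift from the rounded slope/intercept, evaluate the equivalent form Y = mean_Y + SD_Y * (X - mean_X) / SD_X at full precision:
Y = 66.49 + 5.99 * (75 - 55.87) / 7.32
Y = 66.49 + 5.99 * 19.13 / 7.32
Y = 66.49 + 114.5887 / 7.32
Y = 66.49 + 15.6542
Y = 82.1442

82.1442


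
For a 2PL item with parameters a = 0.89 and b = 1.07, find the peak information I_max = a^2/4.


For 2PL, max info at theta = b = 1.07
I_max = a^2 / 4 = 0.89^2 / 4
= 0.7921 / 4
I_max = 0.198

0.198


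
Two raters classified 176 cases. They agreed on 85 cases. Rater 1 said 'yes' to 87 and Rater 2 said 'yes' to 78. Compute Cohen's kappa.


P_o = 85/176 = 0.482955
P_e = (87*78 + 89*98) / 30976 = 0.500646
kappa = (P_o - P_e) / (1 - P_e)
kappa = (0.482955 - 0.500646) / (1 - 0.500646)
kappa = -0.0354

-0.0354


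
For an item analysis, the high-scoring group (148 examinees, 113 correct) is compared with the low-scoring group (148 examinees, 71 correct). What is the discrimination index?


p_upper = 113/148 = 0.7635
p_lower = 71/148 = 0.4797
D = 0.7635 - 0.4797 = 0.2838

0.2838


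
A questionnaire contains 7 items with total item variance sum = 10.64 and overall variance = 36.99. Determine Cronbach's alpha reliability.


alpha = (k/(k-1)) * (1 - sum(si^2)/s_total^2)
= (7/6) * (1 - 10.64/36.99)
alpha = 0.8311

0.8311


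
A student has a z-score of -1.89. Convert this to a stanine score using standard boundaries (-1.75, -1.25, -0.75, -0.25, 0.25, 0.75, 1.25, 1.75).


Stanine boundaries: [-1.75, -1.25, -0.75, -0.25, 0.25, 0.75, 1.25, 1.75]
z = -1.89
Check each boundary:
  z < -1.75
  z < -1.25
  z < -0.75
  z < -0.25
  z < 0.25
  z < 0.75
  z < 1.25
  z < 1.75
Highest qualifying boundary gives stanine = 1

1


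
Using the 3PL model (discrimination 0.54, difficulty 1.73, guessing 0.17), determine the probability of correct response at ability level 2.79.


logit = 0.54*(2.79 - 1.73) = 0.5724
P* = 1/(1 + exp(-0.5724)) = 0.6393
P = 0.17 + (1 - 0.17) * 0.6393
P = 0.7006

0.7006


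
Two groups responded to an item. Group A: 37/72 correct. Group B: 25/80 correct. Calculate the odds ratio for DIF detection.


Odds_A = 37/35 = 1.0571
Odds_B = 25/55 = 0.4545
OR = Odds_A / Odds_B = 1.0571 / 0.4545
Exactly, OR = (37 * 55) / (35 * 25) = 2035 / 875
OR = 2.3257

2.3257


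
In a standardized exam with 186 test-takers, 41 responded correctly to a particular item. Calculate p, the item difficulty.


Item difficulty p = number correct / total examinees
p = 41 / 186
p = 0.2204

0.2204


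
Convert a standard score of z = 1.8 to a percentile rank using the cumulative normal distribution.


CDF(z) = 0.5 * (1 + erf(z/sqrt(2)))
erf(1.2728) = 0.9281
CDF = 0.9641
Percentile rank = 0.9641 * 100 = 96.41

96.41


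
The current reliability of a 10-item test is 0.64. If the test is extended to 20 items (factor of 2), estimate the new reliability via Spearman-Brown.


r_new = (n * rxx) / (1 + (n-1) * rxx)
r_new = (2 * 0.64) / (1 + 1 * 0.64)
r_new = 1.28 / 1.64
r_new = 0.7805

0.7805


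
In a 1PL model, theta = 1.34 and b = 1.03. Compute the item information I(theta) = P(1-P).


P = 1/(1+exp(-(1.34-1.03))) = 0.5769
I = P*(1-P) = 0.5769 * 0.4231
I = 0.2441

0.2441


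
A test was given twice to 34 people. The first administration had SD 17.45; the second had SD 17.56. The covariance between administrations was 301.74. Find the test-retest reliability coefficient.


r = cov(X,Y) / (SD_X * SD_Y)
r = 301.74 / (17.45 * 17.56)
r = 301.74 / 306.422
r = 0.9847

0.9847


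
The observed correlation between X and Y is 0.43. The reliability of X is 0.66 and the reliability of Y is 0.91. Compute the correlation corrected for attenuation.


r_corrected = rxy / sqrt(rxx * ryy)
= 0.43 / sqrt(0.66 * 0.91)
= 0.43 / sqrt(0.6006)
= 0.43 / 0.774984
r_corrected = 0.5549

0.5549


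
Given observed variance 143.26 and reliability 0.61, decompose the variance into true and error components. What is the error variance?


var_true = rxx * var_obs = 0.61 * 143.26 = 87.3886
var_error = var_obs - var_true
var_error = 143.26 - 87.3886
var_error = 55.8714

55.8714


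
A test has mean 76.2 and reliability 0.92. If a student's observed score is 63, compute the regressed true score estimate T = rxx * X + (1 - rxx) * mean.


T_est = rxx * X + (1 - rxx) * mean
T_est = 0.92 * 63 + 0.08 * 76.2
T_est = 57.96 + 6.096
T_est = 64.056

64.056


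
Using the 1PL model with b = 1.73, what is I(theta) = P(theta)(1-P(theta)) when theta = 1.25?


P = 1/(1+exp(-(1.25-1.73))) = 0.3823
I = P*(1-P) = 0.3823 * 0.6177
I = 0.2361

0.2361


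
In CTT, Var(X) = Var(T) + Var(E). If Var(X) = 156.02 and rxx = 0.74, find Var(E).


var_true = rxx * var_obs = 0.74 * 156.02 = 115.4548
var_error = var_obs - var_true
var_error = 156.02 - 115.4548
var_error = 40.5652

40.5652


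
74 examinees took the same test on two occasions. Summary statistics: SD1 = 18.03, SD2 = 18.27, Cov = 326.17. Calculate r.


r = cov(X,Y) / (SD_X * SD_Y)
r = 326.17 / (18.03 * 18.27)
r = 326.17 / 329.4081
r = 0.9902

0.9902


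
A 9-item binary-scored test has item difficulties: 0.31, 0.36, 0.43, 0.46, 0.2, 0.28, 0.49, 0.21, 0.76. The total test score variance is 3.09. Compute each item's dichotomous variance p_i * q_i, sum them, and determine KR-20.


For each item, compute p_i * q_i:
  Item 1: 0.31 * 0.69 = 0.2139
  Item 2: 0.36 * 0.64 = 0.2304
  Item 3: 0.43 * 0.57 = 0.2451
  Item 4: 0.46 * 0.54 = 0.2484
  Item 5: 0.2 * 0.8 = 0.16
  Item 6: 0.28 * 0.72 = 0.2016
  Item 7: 0.49 * 0.51 = 0.2499
  Item 8: 0.21 * 0.79 = 0.1659
  Item 9: 0.76 * 0.24 = 0.1824
Sum(p_i * q_i) = 0.2139 + 0.2304 + 0.2451 + 0.2484 + 0.16 + 0.2016 + 0.2499 + 0.1659 + 0.1824 = 1.8976
KR-20 = (k/(k-1)) * (1 - Sum(p_i*q_i) / Var_total)
= (9/8) * (1 - 1.8976/3.09)
= 1.125 * 0.3859
KR-20 = 0.4341

0.4341


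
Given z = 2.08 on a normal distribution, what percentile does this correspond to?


CDF(z) = 0.5 * (1 + erf(z/sqrt(2)))
erf(1.4708) = 0.9625
CDF = 0.9812
Percentile rank = 0.9812 * 100 = 98.12

98.12


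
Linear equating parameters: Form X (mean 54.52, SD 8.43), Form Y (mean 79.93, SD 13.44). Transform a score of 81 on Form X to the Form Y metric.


slope = SD_Y / SD_X = 13.44 / 8.43 ~ 1.5943
intercept = mean_Y - slope * mean_X = 79.93 - (13.44 / 8.43) * 54.52 ~ -6.9916
Y = slope * X + intercept. To avoid rounding drift from the rounded slope/intercept, evaluate the equivalent form Y = mean_Y + SD_Y * (X - mean_X) / SD_X at full precision:
Y = 79.93 + 13.44 * (81 - 54.52) / 8.43
Y = 79.93 + 13.44 * 26.48 / 8.43
Y = 79.93 + 355.8912 / 8.43
Y = 79.93 + 42.2172
Y = 122.1472

122.1472


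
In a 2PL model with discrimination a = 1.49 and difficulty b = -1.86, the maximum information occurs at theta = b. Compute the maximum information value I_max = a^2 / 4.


For 2PL, max info at theta = b = -1.86
I_max = a^2 / 4 = 1.49^2 / 4
= 2.2201 / 4
I_max = 0.555

0.555


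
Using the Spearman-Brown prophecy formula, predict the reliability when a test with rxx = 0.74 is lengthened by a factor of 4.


r_new = (n * rxx) / (1 + (n-1) * rxx)
r_new = (4 * 0.74) / (1 + 3 * 0.74)
r_new = 2.96 / 3.22
r_new = 0.9193

0.9193


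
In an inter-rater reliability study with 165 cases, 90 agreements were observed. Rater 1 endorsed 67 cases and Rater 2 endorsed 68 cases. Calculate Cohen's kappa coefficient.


P_o = 90/165 = 0.545455
P_e = (67*68 + 98*97) / 27225 = 0.516511
kappa = (P_o - P_e) / (1 - P_e)
kappa = (0.545455 - 0.516511) / (1 - 0.516511)
kappa = 0.0599

0.0599


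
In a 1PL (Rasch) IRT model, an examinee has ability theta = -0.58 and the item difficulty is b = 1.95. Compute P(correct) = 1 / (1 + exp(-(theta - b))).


theta - b = -0.58 - 1.95 = -2.53
exp(-(theta - b)) = exp(2.53) = 12.5535
P = 1 / (1 + 12.5535)
P = 0.0738

0.0738


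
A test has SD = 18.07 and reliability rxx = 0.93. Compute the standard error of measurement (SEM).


SEM = SD * sqrt(1 - rxx)
SEM = 18.07 * sqrt(1 - 0.93)
SEM = 18.07 * sqrt(0.07) = 18.07 * 0.264575
SEM = 4.7809

4.7809


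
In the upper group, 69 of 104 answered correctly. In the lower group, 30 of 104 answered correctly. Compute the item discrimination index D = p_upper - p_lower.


p_upper = 69/104 = 0.6635
p_lower = 30/104 = 0.2885
D = 0.6635 - 0.2885 = 0.375

0.375


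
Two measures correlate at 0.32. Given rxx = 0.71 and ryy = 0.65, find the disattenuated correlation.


r_corrected = rxy / sqrt(rxx * ryy)
= 0.32 / sqrt(0.71 * 0.65)
= 0.32 / sqrt(0.4615)
= 0.32 / 0.679338
r_corrected = 0.471

0.471


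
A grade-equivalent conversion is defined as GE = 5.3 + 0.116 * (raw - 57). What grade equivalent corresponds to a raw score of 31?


raw - median = 31 - 57 = -26
slope * diff = 0.116 * -26 = -3.016
GE = 5.3 + -3.016
GE = 2.284

2.284


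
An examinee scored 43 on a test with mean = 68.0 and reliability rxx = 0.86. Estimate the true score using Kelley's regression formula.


T_est = rxx * X + (1 - rxx) * mean
T_est = 0.86 * 43 + 0.14 * 68.0
T_est = 36.98 + 9.52
T_est = 46.5

46.5


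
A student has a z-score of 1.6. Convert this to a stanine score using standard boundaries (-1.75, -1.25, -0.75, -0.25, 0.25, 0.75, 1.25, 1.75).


Stanine boundaries: [-1.75, -1.25, -0.75, -0.25, 0.25, 0.75, 1.25, 1.75]
z = 1.6
Check each boundary:
  z >= -1.75 -> could be stanine 2
  z >= -1.25 -> could be stanine 3
  z >= -0.75 -> could be stanine 4
  z >= -0.25 -> could be stanine 5
  z >= 0.25 -> could be stanine 6
  z >= 0.75 -> could be stanine 7
  z >= 1.25 -> could be stanine 8
  z < 1.75
Highest qualifying boundary gives stanine = 8

8


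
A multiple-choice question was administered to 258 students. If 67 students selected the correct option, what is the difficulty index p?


Item difficulty p = number correct / total examinees
p = 67 / 258
p = 0.2597

0.2597


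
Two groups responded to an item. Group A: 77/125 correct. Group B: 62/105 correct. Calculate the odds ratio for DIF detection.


Odds_A = 77/48 = 1.6042
Odds_B = 62/43 = 1.4419
OR = Odds_A / Odds_B = 1.6042 / 1.4419
Exactly, OR = (77 * 43) / (48 * 62) = 3311 / 2976
OR = 1.1126

1.1126


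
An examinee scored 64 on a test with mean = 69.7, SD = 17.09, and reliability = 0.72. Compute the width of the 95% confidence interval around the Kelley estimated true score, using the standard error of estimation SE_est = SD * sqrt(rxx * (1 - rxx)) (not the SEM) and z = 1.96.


True score estimate = 0.72*64 + 0.28*69.7 = 65.596
SE_est = SD * sqrt(rxx * (1 - rxx)) = 17.09 * sqrt(0.72 * 0.28) = 17.09 * sqrt(0.2016) = 7.673391
CI = T_est +/- z * SE_est, so width = 2 * z * SE_est = 2 * 1.96 * 7.673391
Width = 30.0797

30.0797


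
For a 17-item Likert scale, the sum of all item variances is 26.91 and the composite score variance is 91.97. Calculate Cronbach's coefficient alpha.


alpha = (k/(k-1)) * (1 - sum(si^2)/s_total^2)
= (17/16) * (1 - 26.91/91.97)
alpha = 0.7516

0.7516


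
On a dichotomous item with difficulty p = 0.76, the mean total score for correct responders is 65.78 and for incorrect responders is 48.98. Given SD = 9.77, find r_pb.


q = 1 - p = 0.24
rpb = ((M1 - M0) / SD) * sqrt(p * q)
rpb = ((65.78 - 48.98) / 9.77) * sqrt(0.76 * 0.24)
rpb = 0.7344

0.7344
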